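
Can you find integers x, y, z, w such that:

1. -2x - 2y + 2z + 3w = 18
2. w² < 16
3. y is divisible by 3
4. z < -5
Yes

Take x = -15, y = 0, z = -6, w = 0. Substituting into each constraint:
  (1) -2(-15) - 2(0) + 2(-6) + 3(0) = 18 ✓
  (2) w² = (0)² = 0, and 0 < 16 ✓
  (3) 0 = 3 × 0, remainder 0 ✓
  (4) -6 < -5 ✓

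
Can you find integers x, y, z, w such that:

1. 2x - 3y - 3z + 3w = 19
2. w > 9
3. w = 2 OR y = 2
Yes

Take x = -4, y = 2, z = 0, w = 11. Substituting into each constraint:
  (1) 2(-4) - 3(2) - 3(0) + 3(11) = 19 ✓
  (2) 11 > 9 ✓
  (3) y = 2, target 2 ✓ (second branch holds)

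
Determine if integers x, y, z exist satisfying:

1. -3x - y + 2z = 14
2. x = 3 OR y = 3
Yes

Take x = 3, y = 1, z = 12. Substituting into each constraint:
  (1) -3(3) + (-1) + 2(12) = 14 ✓
  (2) x = 3, target 3 ✓ (first branch holds)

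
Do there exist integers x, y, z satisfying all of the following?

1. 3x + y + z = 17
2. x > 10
Yes

Take x = 11, y = 0, z = -16. Substituting into each constraint:
  (1) 3(11) + 0 + (-16) = 17 ✓
  (2) 11 > 10 ✓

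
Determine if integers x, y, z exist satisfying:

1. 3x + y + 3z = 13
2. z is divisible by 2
Yes

Take x = 4, y = 1, z = 0. Substituting into each constraint:
  (1) 3(4) + 1 + 3(0) = 13 ✓
  (2) 0 = 2 × 0, remainder 0 ✓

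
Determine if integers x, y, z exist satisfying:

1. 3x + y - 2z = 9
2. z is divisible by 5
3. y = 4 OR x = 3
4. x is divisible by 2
No

A contradictory subset is {3x + y - 2z = 9, y = 4 OR x = 3, x is divisible by 2}. No integer assignment can satisfy these jointly:

  - 3x + y - 2z = 9: is a linear equation tying the variables together
  - y = 4 OR x = 3: forces a choice: either y = 4 or x = 3
  - x is divisible by 2: restricts x to multiples of 2

Split on the disjunction (y = 4 OR x = 3):
  • If y = 4: with y = 4, writing x = 2x', every remaining term of the linear equation is divisible by 2, so the left side is ≡ 0 (mod 2); but the right side 5 ≡ 1 (mod 2). No integers can satisfy it.
  • If x = 3: this contradicts the divisibility constraint — 3 is not a multiple of 2.
Both branches are infeasible, so the system has no integer solution.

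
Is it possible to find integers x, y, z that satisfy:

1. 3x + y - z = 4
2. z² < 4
Yes

Take x = 1, y = 1, z = 0. Substituting into each constraint:
  (1) 3(1) + 1 + 0 = 4 ✓
  (2) z² = (0)² = 0, and 0 < 4 ✓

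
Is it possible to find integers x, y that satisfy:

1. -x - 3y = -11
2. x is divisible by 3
No

The full constraint system is jointly infeasible over the integers. Each constraint and what it forces:

  - -x - 3y = -11: is a linear equation tying the variables together
  - x is divisible by 3: restricts x to multiples of 3

Modular obstruction: writing x = 3x', every remaining term of the linear equation is divisible by 3, so the left side is ≡ 0 (mod 3); but the right side -11 ≡ 1 (mod 3). No integers can satisfy it.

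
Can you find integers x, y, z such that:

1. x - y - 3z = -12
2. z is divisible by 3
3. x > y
Yes

Take x = 6, y = 0, z = 6. Substituting into each constraint:
  (1) 6 + 0 - 3(6) = -12 ✓
  (2) 6 = 3 × 2, remainder 0 ✓
  (3) 6 > 0 ✓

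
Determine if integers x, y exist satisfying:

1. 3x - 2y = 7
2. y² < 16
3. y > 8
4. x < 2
No

A contradictory subset is {3x - 2y = 7, y > 8, x < 2}. No integer assignment can satisfy these jointly:

  - 3x - 2y = 7: is a linear equation tying the variables together
  - y > 8: bounds one variable relative to a constant
  - x < 2: bounds one variable relative to a constant

Range argument: with x ∈ [−∞, 1], y ∈ [9, ∞], the left side of the equation is at most -15, but the right side is 7 > -15. No integer solution exists.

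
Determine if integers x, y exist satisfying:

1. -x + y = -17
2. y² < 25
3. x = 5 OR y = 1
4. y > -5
Yes

Take x = 18, y = 1. Substituting into each constraint:
  (1) (-18) + 1 = -17 ✓
  (2) y² = (1)² = 1, and 1 < 25 ✓
  (3) y = 1, target 1 ✓ (second branch holds)
  (4) 1 > -5 ✓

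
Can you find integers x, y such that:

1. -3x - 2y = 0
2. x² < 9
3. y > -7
Yes

Take x = 0, y = 0. Substituting into each constraint:
  (1) -3(0) - 2(0) = 0 ✓
  (2) x² = (0)² = 0, and 0 < 9 ✓
  (3) 0 > -7 ✓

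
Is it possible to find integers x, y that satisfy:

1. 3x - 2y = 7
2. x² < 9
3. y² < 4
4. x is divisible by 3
No

The full constraint system is jointly infeasible over the integers. Each constraint and what it forces:

  - 3x - 2y = 7: is a linear equation tying the variables together
  - x² < 9: restricts x to |x| ≤ 2
  - y² < 4: restricts y to |y| ≤ 1
  - x is divisible by 3: restricts x to multiples of 3

The quadratic bounds confine the variables to a finite set (x ∈ {-2, …, 2}, y ∈ {-1, …, 1}); checking each of the 15 combinations against the remaining constraints yields no solution.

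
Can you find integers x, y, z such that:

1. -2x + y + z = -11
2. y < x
Yes

Take x = 0, y = -1, z = -10. Substituting into each constraint:
  (1) -2(0) + (-1) + (-10) = -11 ✓
  (2) -1 < 0 ✓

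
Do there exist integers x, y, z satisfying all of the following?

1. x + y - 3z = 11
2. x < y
Yes

Take x = -1, y = 0, z = -4. Substituting into each constraint:
  (1) (-1) + 0 - 3(-4) = 11 ✓
  (2) -1 < 0 ✓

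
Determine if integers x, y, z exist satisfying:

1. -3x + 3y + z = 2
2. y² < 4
Yes

Take x = 0, y = 0, z = 2. Substituting into each constraint:
  (1) -3(0) + 3(0) + 2 = 2 ✓
  (2) y² = (0)² = 0, and 0 < 4 ✓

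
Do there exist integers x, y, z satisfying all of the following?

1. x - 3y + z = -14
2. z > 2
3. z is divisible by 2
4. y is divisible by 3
Yes

Take x = -18, y = 0, z = 4. Substituting into each constraint:
  (1) (-18) - 3(0) + 4 = -14 ✓
  (2) 4 > 2 ✓
  (3) 4 = 2 × 2, remainder 0 ✓
  (4) 0 = 3 × 0, remainder 0 ✓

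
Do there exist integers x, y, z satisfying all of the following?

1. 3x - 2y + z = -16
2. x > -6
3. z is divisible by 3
Yes

Take x = -4, y = 2, z = 0. Substituting into each constraint:
  (1) 3(-4) - 2(2) + 0 = -16 ✓
  (2) -4 > -6 ✓
  (3) 0 = 3 × 0, remainder 0 ✓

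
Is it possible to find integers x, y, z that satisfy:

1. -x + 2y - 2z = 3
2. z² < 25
Yes

Take x = -3, y = 0, z = 0. Substituting into each constraint:
  (1) 3 + 2(0) - 2(0) = 3 ✓
  (2) z² = (0)² = 0, and 0 < 25 ✓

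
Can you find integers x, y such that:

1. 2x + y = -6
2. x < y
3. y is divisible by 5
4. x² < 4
No

A contradictory subset is {2x + y = -6, x < y, x² < 4}. No integer assignment can satisfy these jointly:

  - 2x + y = -6: is a linear equation tying the variables together
  - x < y: bounds one variable relative to another variable
  - x² < 4: restricts x to |x| ≤ 1

Propagating the comparison: y > x and x ≥ -1 give y ≥ 0. Range argument: with x ∈ [-1, 1], y ∈ [0, ∞], the left side of the equation is at least -2, but the right side is -6 < -2. No integer solution exists.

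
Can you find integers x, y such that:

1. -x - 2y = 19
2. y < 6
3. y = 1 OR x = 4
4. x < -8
Yes

Take x = -21, y = 1. Substituting into each constraint:
  (1) 21 - 2(1) = 19 ✓
  (2) 1 < 6 ✓
  (3) y = 1, target 1 ✓ (first branch holds)
  (4) -21 < -8 ✓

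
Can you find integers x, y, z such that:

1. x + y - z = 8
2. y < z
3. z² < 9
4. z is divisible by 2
Yes

Take x = 9, y = -1, z = 0. Substituting into each constraint:
  (1) 9 + (-1) + 0 = 8 ✓
  (2) -1 < 0 ✓
  (3) z² = (0)² = 0, and 0 < 9 ✓
  (4) 0 = 2 × 0, remainder 0 ✓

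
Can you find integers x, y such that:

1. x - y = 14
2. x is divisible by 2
Yes

Take x = 0, y = -14. Substituting into each constraint:
  (1) 0 + 14 = 14 ✓
  (2) 0 = 2 × 0, remainder 0 ✓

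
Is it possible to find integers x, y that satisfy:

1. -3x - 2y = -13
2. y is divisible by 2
Yes

Take x = 3, y = 2. Substituting into each constraint:
  (1) -3(3) - 2(2) = -13 ✓
  (2) 2 = 2 × 1, remainder 0 ✓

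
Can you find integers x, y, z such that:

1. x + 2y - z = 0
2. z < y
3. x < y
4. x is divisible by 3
Yes

Take x = -3, y = -2, z = -7. Substituting into each constraint:
  (1) (-3) + 2(-2) + 7 = 0 ✓
  (2) -7 < -2 ✓
  (3) -3 < -2 ✓
  (4) -3 = 3 × -1, remainder 0 ✓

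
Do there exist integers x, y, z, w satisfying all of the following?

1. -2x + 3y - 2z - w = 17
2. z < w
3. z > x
Yes

Take x = -1, y = 6, z = 0, w = 3. Substituting into each constraint:
  (1) -2(-1) + 3(6) - 2(0) + (-3) = 17 ✓
  (2) 0 < 3 ✓
  (3) 0 > -1 ✓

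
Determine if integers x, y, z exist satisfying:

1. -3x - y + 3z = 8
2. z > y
Yes

Take x = -1, y = 1, z = 2. Substituting into each constraint:
  (1) -3(-1) + (-1) + 3(2) = 8 ✓
  (2) 2 > 1 ✓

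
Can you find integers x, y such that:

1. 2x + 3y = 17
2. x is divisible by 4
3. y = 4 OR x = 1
No

The full constraint system is jointly infeasible over the integers. Each constraint and what it forces:

  - 2x + 3y = 17: is a linear equation tying the variables together
  - x is divisible by 4: restricts x to multiples of 4
  - y = 4 OR x = 1: forces a choice: either y = 4 or x = 1

Split on the disjunction (y = 4 OR x = 1):
  • If y = 4: with y = 4, writing x = 4x', every remaining term of the linear equation is divisible by 8, so the left side is ≡ 0 (mod 8); but the right side 5 ≡ 5 (mod 8). No integers can satisfy it.
  • If x = 1: this contradicts the divisibility constraint — 1 is not a multiple of 4.
Both branches are infeasible, so the system has no integer solution.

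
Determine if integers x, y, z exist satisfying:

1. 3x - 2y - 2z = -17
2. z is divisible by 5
Yes

Take x = 1, y = 10, z = 0. Substituting into each constraint:
  (1) 3(1) - 2(10) - 2(0) = -17 ✓
  (2) 0 = 5 × 0, remainder 0 ✓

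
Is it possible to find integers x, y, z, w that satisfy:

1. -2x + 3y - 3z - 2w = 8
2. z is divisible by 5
Yes

Take x = -4, y = 0, z = 0, w = 0. Substituting into each constraint:
  (1) -2(-4) + 3(0) - 3(0) - 2(0) = 8 ✓
  (2) 0 = 5 × 0, remainder 0 ✓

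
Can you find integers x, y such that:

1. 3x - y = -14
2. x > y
Yes

Take x = -8, y = -10. Substituting into each constraint:
  (1) 3(-8) + 10 = -14 ✓
  (2) -8 > -10 ✓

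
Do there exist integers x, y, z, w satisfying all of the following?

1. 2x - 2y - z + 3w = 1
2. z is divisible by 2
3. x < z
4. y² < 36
Yes

Take x = -1, y = 0, z = 0, w = 1. Substituting into each constraint:
  (1) 2(-1) - 2(0) + 0 + 3(1) = 1 ✓
  (2) 0 = 2 × 0, remainder 0 ✓
  (3) -1 < 0 ✓
  (4) y² = (0)² = 0, and 0 < 36 ✓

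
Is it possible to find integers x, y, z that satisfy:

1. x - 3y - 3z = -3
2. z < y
Yes

Take x = -6, y = 0, z = -1. Substituting into each constraint:
  (1) (-6) - 3(0) - 3(-1) = -3 ✓
  (2) -1 < 0 ✓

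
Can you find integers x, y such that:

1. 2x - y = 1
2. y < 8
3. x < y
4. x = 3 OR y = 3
Yes

Take x = 2, y = 3. Substituting into each constraint:
  (1) 2(2) + (-3) = 1 ✓
  (2) 3 < 8 ✓
  (3) 2 < 3 ✓
  (4) y = 3, target 3 ✓ (second branch holds)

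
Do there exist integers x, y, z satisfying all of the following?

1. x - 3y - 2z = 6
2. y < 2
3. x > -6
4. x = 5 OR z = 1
Yes

Take x = 5, y = 1, z = -2. Substituting into each constraint:
  (1) 5 - 3(1) - 2(-2) = 6 ✓
  (2) 1 < 2 ✓
  (3) 5 > -6 ✓
  (4) x = 5, target 5 ✓ (first branch holds)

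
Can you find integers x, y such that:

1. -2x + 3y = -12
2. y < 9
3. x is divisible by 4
Yes

Take x = 0, y = -4. Substituting into each constraint:
  (1) -2(0) + 3(-4) = -12 ✓
  (2) -4 < 9 ✓
  (3) 0 = 4 × 0, remainder 0 ✓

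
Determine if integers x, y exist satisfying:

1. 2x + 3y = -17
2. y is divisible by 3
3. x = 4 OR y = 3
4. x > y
No

A contradictory subset is {2x + 3y = -17, x = 4 OR y = 3, x > y}. No integer assignment can satisfy these jointly:

  - 2x + 3y = -17: is a linear equation tying the variables together
  - x = 4 OR y = 3: forces a choice: either x = 4 or y = 3
  - x > y: bounds one variable relative to another variable

Split on the disjunction (x = 4 OR y = 3):
  • If x = 4: with x = 4, every remaining term of the linear equation is divisible by 3, so the left side is ≡ 0 (mod 3); but the right side -25 ≡ 2 (mod 3). No integers can satisfy it.
  • If y = 3: the equation forces x = -13, giving (y, x) = (3, -13), which violates x > y.
Both branches are infeasible, so the system has no integer solution.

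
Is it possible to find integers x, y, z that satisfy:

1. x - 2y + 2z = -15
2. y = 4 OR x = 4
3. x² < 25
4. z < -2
Yes

Take x = -1, y = 4, z = -3. Substituting into each constraint:
  (1) (-1) - 2(4) + 2(-3) = -15 ✓
  (2) y = 4, target 4 ✓ (first branch holds)
  (3) x² = (-1)² = 1, and 1 < 25 ✓
  (4) -3 < -2 ✓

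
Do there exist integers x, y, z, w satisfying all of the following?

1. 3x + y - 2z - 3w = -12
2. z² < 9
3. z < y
Yes

Take x = 0, y = 2, z = 1, w = 4. Substituting into each constraint:
  (1) 3(0) + 2 - 2(1) - 3(4) = -12 ✓
  (2) z² = (1)² = 1, and 1 < 9 ✓
  (3) 1 < 2 ✓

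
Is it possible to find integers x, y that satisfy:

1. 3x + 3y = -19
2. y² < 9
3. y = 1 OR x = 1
No

Even the single constraint (3x + 3y = -19) is infeasible over the integers.

  - 3x + 3y = -19: every term on the left is divisible by 3, so the LHS ≡ 0 (mod 3), but the RHS -19 is not — no integer solution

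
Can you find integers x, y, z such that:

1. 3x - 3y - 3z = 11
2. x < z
No

Even the single constraint (3x - 3y - 3z = 11) is infeasible over the integers.

  - 3x - 3y - 3z = 11: every term on the left is divisible by 3, so the LHS ≡ 0 (mod 3), but the RHS 11 is not — no integer solution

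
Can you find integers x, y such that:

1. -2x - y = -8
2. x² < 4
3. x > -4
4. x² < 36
Yes

Take x = 0, y = 8. Substituting into each constraint:
  (1) -2(0) + (-8) = -8 ✓
  (2) x² = (0)² = 0, and 0 < 4 ✓
  (3) 0 > -4 ✓
  (4) x² = (0)² = 0, and 0 < 36 ✓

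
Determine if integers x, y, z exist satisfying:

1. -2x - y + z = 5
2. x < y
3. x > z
Yes

Take x = -4, y = -2, z = -5. Substituting into each constraint:
  (1) -2(-4) + 2 + (-5) = 5 ✓
  (2) -4 < -2 ✓
  (3) -4 > -5 ✓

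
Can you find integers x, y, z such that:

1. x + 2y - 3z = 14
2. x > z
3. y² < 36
Yes

Take x = -4, y = 0, z = -6. Substituting into each constraint:
  (1) (-4) + 2(0) - 3(-6) = 14 ✓
  (2) -4 > -6 ✓
  (3) y² = (0)² = 0, and 0 < 36 ✓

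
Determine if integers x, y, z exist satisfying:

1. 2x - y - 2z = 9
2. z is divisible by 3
Yes

Take x = 5, y = 1, z = 0. Substituting into each constraint:
  (1) 2(5) + (-1) - 2(0) = 9 ✓
  (2) 0 = 3 × 0, remainder 0 ✓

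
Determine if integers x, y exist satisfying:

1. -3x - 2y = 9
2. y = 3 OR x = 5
Yes

Take x = 5, y = -12. Substituting into each constraint:
  (1) -3(5) - 2(-12) = 9 ✓
  (2) x = 5, target 5 ✓ (second branch holds)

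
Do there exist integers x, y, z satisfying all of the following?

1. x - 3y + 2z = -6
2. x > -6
Yes

Take x = -4, y = 0, z = -1. Substituting into each constraint:
  (1) (-4) - 3(0) + 2(-1) = -6 ✓
  (2) -4 > -6 ✓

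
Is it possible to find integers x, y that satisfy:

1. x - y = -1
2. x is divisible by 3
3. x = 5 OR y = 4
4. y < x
No

A contradictory subset is {x - y = -1, y < x}. No integer assignment can satisfy these jointly:

  - x - y = -1: is a linear equation tying the variables together
  - y < x: bounds one variable relative to another variable

From the equation, x − y = -1, i.e. x − y = -1; but x > y requires x − y ≥ 1. Contradiction.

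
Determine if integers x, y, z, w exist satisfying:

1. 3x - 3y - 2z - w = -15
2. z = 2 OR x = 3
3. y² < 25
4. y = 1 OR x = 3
Yes

Take x = 0, y = 1, z = 2, w = 8. Substituting into each constraint:
  (1) 3(0) - 3(1) - 2(2) + (-8) = -15 ✓
  (2) z = 2, target 2 ✓ (first branch holds)
  (3) y² = (1)² = 1, and 1 < 25 ✓
  (4) y = 1, target 1 ✓ (first branch holds)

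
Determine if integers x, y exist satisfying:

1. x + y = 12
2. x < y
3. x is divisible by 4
Yes

Take x = 0, y = 12. Substituting into each constraint:
  (1) 0 + 12 = 12 ✓
  (2) 0 < 12 ✓
  (3) 0 = 4 × 0, remainder 0 ✓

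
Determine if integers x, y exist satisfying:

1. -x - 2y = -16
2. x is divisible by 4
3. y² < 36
Yes

Take x = 12, y = 2. Substituting into each constraint:
  (1) (-12) - 2(2) = -16 ✓
  (2) 12 = 4 × 3, remainder 0 ✓
  (3) y² = (2)² = 4, and 4 < 36 ✓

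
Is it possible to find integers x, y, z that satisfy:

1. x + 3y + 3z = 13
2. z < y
Yes

Take x = 10, y = 1, z = 0. Substituting into each constraint:
  (1) 10 + 3(1) + 3(0) = 13 ✓
  (2) 0 < 1 ✓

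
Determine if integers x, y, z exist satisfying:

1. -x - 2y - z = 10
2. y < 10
Yes

Take x = -10, y = 0, z = 0. Substituting into each constraint:
  (1) 10 - 2(0) + 0 = 10 ✓
  (2) 0 < 10 ✓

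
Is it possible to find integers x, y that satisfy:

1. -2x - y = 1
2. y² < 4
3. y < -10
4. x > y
No

A contradictory subset is {y² < 4, y < -10}. No integer assignment can satisfy these jointly:

  - y² < 4: restricts y to |y| ≤ 1
  - y < -10: bounds one variable relative to a constant

Direct contradiction: the bounds on y require y ≥ -1 and y ≤ -11 simultaneously, which is empty.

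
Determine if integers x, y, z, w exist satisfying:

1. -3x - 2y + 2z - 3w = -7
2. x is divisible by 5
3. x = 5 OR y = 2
Yes

Take x = 5, y = 0, z = 4, w = 0. Substituting into each constraint:
  (1) -3(5) - 2(0) + 2(4) - 3(0) = -7 ✓
  (2) 5 = 5 × 1, remainder 0 ✓
  (3) x = 5, target 5 ✓ (first branch holds)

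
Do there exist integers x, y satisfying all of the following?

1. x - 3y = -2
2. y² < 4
Yes

Take x = 1, y = 1. Substituting into each constraint:
  (1) 1 - 3(1) = -2 ✓
  (2) y² = (1)² = 1, and 1 < 4 ✓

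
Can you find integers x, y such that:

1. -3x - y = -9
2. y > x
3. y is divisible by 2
Yes

Take x = 1, y = 6. Substituting into each constraint:
  (1) -3(1) + (-6) = -9 ✓
  (2) 6 > 1 ✓
  (3) 6 = 2 × 3, remainder 0 ✓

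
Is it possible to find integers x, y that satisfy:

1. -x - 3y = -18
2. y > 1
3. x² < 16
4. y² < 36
Yes

Take x = 3, y = 5. Substituting into each constraint:
  (1) (-3) - 3(5) = -18 ✓
  (2) 5 > 1 ✓
  (3) x² = (3)² = 9, and 9 < 16 ✓
  (4) y² = (5)² = 25, and 25 < 36 ✓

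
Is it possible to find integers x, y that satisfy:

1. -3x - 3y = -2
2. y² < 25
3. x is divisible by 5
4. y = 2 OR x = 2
No

Even the single constraint (-3x - 3y = -2) is infeasible over the integers.

  - -3x - 3y = -2: every term on the left is divisible by 3, so the LHS ≡ 0 (mod 3), but the RHS -2 is not — no integer solution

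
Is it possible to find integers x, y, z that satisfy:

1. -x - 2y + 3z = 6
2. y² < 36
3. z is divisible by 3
Yes

Take x = -6, y = 0, z = 0. Substituting into each constraint:
  (1) 6 - 2(0) + 3(0) = 6 ✓
  (2) y² = (0)² = 0, and 0 < 36 ✓
  (3) 0 = 3 × 0, remainder 0 ✓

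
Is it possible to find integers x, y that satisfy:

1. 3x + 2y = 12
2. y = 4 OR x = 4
Yes

Take x = 4, y = 0. Substituting into each constraint:
  (1) 3(4) + 2(0) = 12 ✓
  (2) x = 4, target 4 ✓ (second branch holds)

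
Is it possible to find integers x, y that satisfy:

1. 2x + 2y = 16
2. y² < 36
Yes

Take x = 8, y = 0. Substituting into each constraint:
  (1) 2(8) + 2(0) = 16 ✓
  (2) y² = (0)² = 0, and 0 < 36 ✓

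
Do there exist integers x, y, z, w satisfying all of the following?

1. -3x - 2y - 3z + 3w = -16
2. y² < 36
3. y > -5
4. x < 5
Yes

Take x = 4, y = 2, z = 0, w = 0. Substituting into each constraint:
  (1) -3(4) - 2(2) - 3(0) + 3(0) = -16 ✓
  (2) y² = (2)² = 4, and 4 < 36 ✓
  (3) 2 > -5 ✓
  (4) 4 < 5 ✓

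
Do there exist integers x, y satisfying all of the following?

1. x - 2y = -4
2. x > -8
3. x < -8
No

A contradictory subset is {x > -8, x < -8}. No integer assignment can satisfy these jointly:

  - x > -8: bounds one variable relative to a constant
  - x < -8: bounds one variable relative to a constant

Direct contradiction: the bounds on x require x ≥ -7 and x ≤ -9 simultaneously, which is empty.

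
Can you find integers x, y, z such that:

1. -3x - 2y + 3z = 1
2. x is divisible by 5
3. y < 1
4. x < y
Yes

Take x = -5, y = -2, z = -6. Substituting into each constraint:
  (1) -3(-5) - 2(-2) + 3(-6) = 1 ✓
  (2) -5 = 5 × -1, remainder 0 ✓
  (3) -2 < 1 ✓
  (4) -5 < -2 ✓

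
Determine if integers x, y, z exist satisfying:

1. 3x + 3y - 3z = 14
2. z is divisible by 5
No

Even the single constraint (3x + 3y - 3z = 14) is infeasible over the integers.

  - 3x + 3y - 3z = 14: every term on the left is divisible by 3, so the LHS ≡ 0 (mod 3), but the RHS 14 is not — no integer solution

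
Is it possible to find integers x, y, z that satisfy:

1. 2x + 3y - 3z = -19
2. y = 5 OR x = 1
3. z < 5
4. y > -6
Yes

Take x = 1, y = -3, z = 4. Substituting into each constraint:
  (1) 2(1) + 3(-3) - 3(4) = -19 ✓
  (2) x = 1, target 1 ✓ (second branch holds)
  (3) 4 < 5 ✓
  (4) -3 > -6 ✓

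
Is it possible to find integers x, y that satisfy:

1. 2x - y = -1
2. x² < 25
Yes

Take x = 0, y = 1. Substituting into each constraint:
  (1) 2(0) + (-1) = -1 ✓
  (2) x² = (0)² = 0, and 0 < 25 ✓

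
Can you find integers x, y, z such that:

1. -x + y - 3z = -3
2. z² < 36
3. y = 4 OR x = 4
Yes

Take x = 1, y = 4, z = 2. Substituting into each constraint:
  (1) (-1) + 4 - 3(2) = -3 ✓
  (2) z² = (2)² = 4, and 4 < 36 ✓
  (3) y = 4, target 4 ✓ (first branch holds)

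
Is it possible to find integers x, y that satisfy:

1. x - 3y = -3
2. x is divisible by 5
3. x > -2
Yes

Take x = 0, y = 1. Substituting into each constraint:
  (1) 0 - 3(1) = -3 ✓
  (2) 0 = 5 × 0, remainder 0 ✓
  (3) 0 > -2 ✓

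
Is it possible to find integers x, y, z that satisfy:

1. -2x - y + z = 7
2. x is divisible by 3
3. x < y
Yes

Take x = 0, y = 1, z = 8. Substituting into each constraint:
  (1) -2(0) + (-1) + 8 = 7 ✓
  (2) 0 = 3 × 0, remainder 0 ✓
  (3) 0 < 1 ✓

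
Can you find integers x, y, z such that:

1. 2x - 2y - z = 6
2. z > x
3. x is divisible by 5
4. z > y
Yes

Take x = -5, y = -6, z = -4. Substituting into each constraint:
  (1) 2(-5) - 2(-6) + 4 = 6 ✓
  (2) -4 > -5 ✓
  (3) -5 = 5 × -1, remainder 0 ✓
  (4) -4 > -6 ✓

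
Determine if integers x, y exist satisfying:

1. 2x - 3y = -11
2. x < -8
Yes

Take x = -10, y = -3. Substituting into each constraint:
  (1) 2(-10) - 3(-3) = -11 ✓
  (2) -10 < -8 ✓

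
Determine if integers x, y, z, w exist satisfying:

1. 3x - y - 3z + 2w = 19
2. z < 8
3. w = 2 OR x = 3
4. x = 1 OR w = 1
Yes

Take x = 3, y = -2, z = -2, w = 1. Substituting into each constraint:
  (1) 3(3) + 2 - 3(-2) + 2(1) = 19 ✓
  (2) -2 < 8 ✓
  (3) x = 3, target 3 ✓ (second branch holds)
  (4) w = 1, target 1 ✓ (second branch holds)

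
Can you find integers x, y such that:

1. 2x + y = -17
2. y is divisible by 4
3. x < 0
No

A contradictory subset is {2x + y = -17, y is divisible by 4}. No integer assignment can satisfy these jointly:

  - 2x + y = -17: is a linear equation tying the variables together
  - y is divisible by 4: restricts y to multiples of 4

Modular obstruction: writing y = 4y', every remaining term of the linear equation is divisible by 2, so the left side is ≡ 0 (mod 2); but the right side -17 ≡ 1 (mod 2). No integers can satisfy it.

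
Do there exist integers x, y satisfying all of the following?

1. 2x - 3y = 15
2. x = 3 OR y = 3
Yes

Take x = 3, y = -3. Substituting into each constraint:
  (1) 2(3) - 3(-3) = 15 ✓
  (2) x = 3, target 3 ✓ (first branch holds)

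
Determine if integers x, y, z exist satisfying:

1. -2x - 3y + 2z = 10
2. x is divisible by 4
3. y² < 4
Yes

Take x = 0, y = 0, z = 5. Substituting into each constraint:
  (1) -2(0) - 3(0) + 2(5) = 10 ✓
  (2) 0 = 4 × 0, remainder 0 ✓
  (3) y² = (0)² = 0, and 0 < 4 ✓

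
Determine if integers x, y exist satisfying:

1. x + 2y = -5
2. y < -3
Yes

Take x = 3, y = -4. Substituting into each constraint:
  (1) 3 + 2(-4) = -5 ✓
  (2) -4 < -3 ✓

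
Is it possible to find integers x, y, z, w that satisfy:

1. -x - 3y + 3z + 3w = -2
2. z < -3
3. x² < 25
Yes

Take x = -1, y = -3, z = -4, w = 0. Substituting into each constraint:
  (1) 1 - 3(-3) + 3(-4) + 3(0) = -2 ✓
  (2) -4 < -3 ✓
  (3) x² = (-1)² = 1, and 1 < 25 ✓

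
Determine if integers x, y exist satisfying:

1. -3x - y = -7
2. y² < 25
Yes

Take x = 3, y = -2. Substituting into each constraint:
  (1) -3(3) + 2 = -7 ✓
  (2) y² = (-2)² = 4, and 4 < 25 ✓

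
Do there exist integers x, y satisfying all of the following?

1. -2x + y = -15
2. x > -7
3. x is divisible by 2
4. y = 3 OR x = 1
No

A contradictory subset is {-2x + y = -15, x is divisible by 2, y = 3 OR x = 1}. No integer assignment can satisfy these jointly:

  - -2x + y = -15: is a linear equation tying the variables together
  - x is divisible by 2: restricts x to multiples of 2
  - y = 3 OR x = 1: forces a choice: either y = 3 or x = 1

Split on the disjunction (y = 3 OR x = 1):
  • If y = 3: with y = 3, writing x = 2x', every remaining term of the linear equation is divisible by 4, so the left side is ≡ 0 (mod 4); but the right side -18 ≡ 2 (mod 4). No integers can satisfy it.
  • If x = 1: this contradicts the divisibility constraint — 1 is not a multiple of 2.
Both branches are infeasible, so the system has no integer solution.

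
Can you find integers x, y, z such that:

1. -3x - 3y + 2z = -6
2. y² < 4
Yes

Take x = 2, y = 0, z = 0. Substituting into each constraint:
  (1) -3(2) - 3(0) + 2(0) = -6 ✓
  (2) y² = (0)² = 0, and 0 < 4 ✓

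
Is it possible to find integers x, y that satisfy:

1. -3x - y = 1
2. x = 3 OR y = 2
Yes

Take x = -1, y = 2. Substituting into each constraint:
  (1) -3(-1) + (-2) = 1 ✓
  (2) y = 2, target 2 ✓ (second branch holds)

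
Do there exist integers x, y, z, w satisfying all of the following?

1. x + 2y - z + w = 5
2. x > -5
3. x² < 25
Yes

Take x = 0, y = 2, z = 0, w = 1. Substituting into each constraint:
  (1) 0 + 2(2) + 0 + 1 = 5 ✓
  (2) 0 > -5 ✓
  (3) x² = (0)² = 0, and 0 < 25 ✓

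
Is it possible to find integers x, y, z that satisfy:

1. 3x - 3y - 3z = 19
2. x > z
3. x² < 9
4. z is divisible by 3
No

Even the single constraint (3x - 3y - 3z = 19) is infeasible over the integers.

  - 3x - 3y - 3z = 19: every term on the left is divisible by 3, so the LHS ≡ 0 (mod 3), but the RHS 19 is not — no integer solution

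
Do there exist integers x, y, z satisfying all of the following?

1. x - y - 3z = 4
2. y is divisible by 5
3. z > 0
Yes

Take x = 7, y = 0, z = 1. Substituting into each constraint:
  (1) 7 + 0 - 3(1) = 4 ✓
  (2) 0 = 5 × 0, remainder 0 ✓
  (3) 1 > 0 ✓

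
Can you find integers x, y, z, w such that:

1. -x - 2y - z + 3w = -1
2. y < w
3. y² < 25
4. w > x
Yes

Take x = -1, y = -1, z = 4, w = 0. Substituting into each constraint:
  (1) 1 - 2(-1) + (-4) + 3(0) = -1 ✓
  (2) -1 < 0 ✓
  (3) y² = (-1)² = 1, and 1 < 25 ✓
  (4) 0 > -1 ✓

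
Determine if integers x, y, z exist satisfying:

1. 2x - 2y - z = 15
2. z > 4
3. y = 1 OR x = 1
Yes

Take x = 11, y = 1, z = 5. Substituting into each constraint:
  (1) 2(11) - 2(1) + (-5) = 15 ✓
  (2) 5 > 4 ✓
  (3) y = 1, target 1 ✓ (first branch holds)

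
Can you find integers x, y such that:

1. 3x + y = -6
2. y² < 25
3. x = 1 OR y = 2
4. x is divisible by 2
No

A contradictory subset is {3x + y = -6, x = 1 OR y = 2, x is divisible by 2}. No integer assignment can satisfy these jointly:

  - 3x + y = -6: is a linear equation tying the variables together
  - x = 1 OR y = 2: forces a choice: either x = 1 or y = 2
  - x is divisible by 2: restricts x to multiples of 2

Split on the disjunction (x = 1 OR y = 2):
  • If x = 1: this contradicts the divisibility constraint — 1 is not a multiple of 2.
  • If y = 2: with y = 2, writing x = 2x', every remaining term of the linear equation is divisible by 6, so the left side is ≡ 0 (mod 6); but the right side -8 ≡ 4 (mod 6). No integers can satisfy it.
Both branches are infeasible, so the system has no integer solution.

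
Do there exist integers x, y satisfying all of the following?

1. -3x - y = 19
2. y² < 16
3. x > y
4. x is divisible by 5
No

A contradictory subset is {-3x - y = 19, y² < 16, x > y}. No integer assignment can satisfy these jointly:

  - -3x - y = 19: is a linear equation tying the variables together
  - y² < 16: restricts y to |y| ≤ 3
  - x > y: bounds one variable relative to another variable

Propagating the comparison: x > y and y ≥ -3 give x ≥ -2. Range argument: with x ∈ [-2, ∞], y ∈ [-3, 3], the left side of the equation is at most 9, but the right side is 19 > 9. No integer solution exists.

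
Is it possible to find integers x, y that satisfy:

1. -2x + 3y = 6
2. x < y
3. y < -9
Yes

Take x = -18, y = -10. Substituting into each constraint:
  (1) -2(-18) + 3(-10) = 6 ✓
  (2) -18 < -10 ✓
  (3) -10 < -9 ✓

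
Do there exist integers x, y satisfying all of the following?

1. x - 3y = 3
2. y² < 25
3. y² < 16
Yes

Take x = 0, y = -1. Substituting into each constraint:
  (1) 0 - 3(-1) = 3 ✓
  (2) y² = (-1)² = 1, and 1 < 25 ✓
  (3) y² = (-1)² = 1, and 1 < 16 ✓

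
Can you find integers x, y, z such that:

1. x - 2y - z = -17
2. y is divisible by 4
Yes

Take x = 0, y = 0, z = 17. Substituting into each constraint:
  (1) 0 - 2(0) + (-17) = -17 ✓
  (2) 0 = 4 × 0, remainder 0 ✓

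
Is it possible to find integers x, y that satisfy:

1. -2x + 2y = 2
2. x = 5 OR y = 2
Yes

Take x = 5, y = 6. Substituting into each constraint:
  (1) -2(5) + 2(6) = 2 ✓
  (2) x = 5, target 5 ✓ (first branch holds)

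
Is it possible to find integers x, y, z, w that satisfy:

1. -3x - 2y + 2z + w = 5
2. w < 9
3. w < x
Yes

Take x = 0, y = 0, z = 3, w = -1. Substituting into each constraint:
  (1) -3(0) - 2(0) + 2(3) + (-1) = 5 ✓
  (2) -1 < 9 ✓
  (3) -1 < 0 ✓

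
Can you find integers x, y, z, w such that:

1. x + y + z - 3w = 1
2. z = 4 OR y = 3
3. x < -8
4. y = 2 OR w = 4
Yes

Take x = -11, y = 2, z = 4, w = -2. Substituting into each constraint:
  (1) (-11) + 2 + 4 - 3(-2) = 1 ✓
  (2) z = 4, target 4 ✓ (first branch holds)
  (3) -11 < -8 ✓
  (4) y = 2, target 2 ✓ (first branch holds)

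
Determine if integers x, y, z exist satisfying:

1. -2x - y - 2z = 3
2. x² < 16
Yes

Take x = -2, y = 1, z = 0. Substituting into each constraint:
  (1) -2(-2) + (-1) - 2(0) = 3 ✓
  (2) x² = (-2)² = 4, and 4 < 16 ✓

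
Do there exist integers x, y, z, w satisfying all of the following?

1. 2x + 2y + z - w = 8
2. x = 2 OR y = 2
Yes

Take x = 2, y = 1, z = 0, w = -2. Substituting into each constraint:
  (1) 2(2) + 2(1) + 0 + 2 = 8 ✓
  (2) x = 2, target 2 ✓ (first branch holds)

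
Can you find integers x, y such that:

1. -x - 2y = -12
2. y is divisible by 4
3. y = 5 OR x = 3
No

The full constraint system is jointly infeasible over the integers. Each constraint and what it forces:

  - -x - 2y = -12: is a linear equation tying the variables together
  - y is divisible by 4: restricts y to multiples of 4
  - y = 5 OR x = 3: forces a choice: either y = 5 or x = 3

Split on the disjunction (y = 5 OR x = 3):
  • If y = 5: this contradicts the divisibility constraint — 5 is not a multiple of 4.
  • If x = 3: with x = 3, writing y = 4y', every remaining term of the linear equation is divisible by 8, so the left side is ≡ 0 (mod 8); but the right side -9 ≡ 7 (mod 8). No integers can satisfy it.
Both branches are infeasible, so the system has no integer solution.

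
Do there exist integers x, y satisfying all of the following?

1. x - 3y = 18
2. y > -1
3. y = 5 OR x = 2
Yes

Take x = 33, y = 5. Substituting into each constraint:
  (1) 33 - 3(5) = 18 ✓
  (2) 5 > -1 ✓
  (3) y = 5, target 5 ✓ (first branch holds)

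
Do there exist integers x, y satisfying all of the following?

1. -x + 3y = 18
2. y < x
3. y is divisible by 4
Yes

Take x = 18, y = 12. Substituting into each constraint:
  (1) (-18) + 3(12) = 18 ✓
  (2) 12 < 18 ✓
  (3) 12 = 4 × 3, remainder 0 ✓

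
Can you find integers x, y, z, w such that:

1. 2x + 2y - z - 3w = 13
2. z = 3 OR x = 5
Yes

Take x = 6, y = 2, z = 3, w = 0. Substituting into each constraint:
  (1) 2(6) + 2(2) + (-3) - 3(0) = 13 ✓
  (2) z = 3, target 3 ✓ (first branch holds)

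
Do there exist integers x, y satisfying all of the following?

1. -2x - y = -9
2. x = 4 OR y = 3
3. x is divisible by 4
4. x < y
No

A contradictory subset is {-2x - y = -9, x = 4 OR y = 3, x < y}. No integer assignment can satisfy these jointly:

  - -2x - y = -9: is a linear equation tying the variables together
  - x = 4 OR y = 3: forces a choice: either x = 4 or y = 3
  - x < y: bounds one variable relative to another variable

Split on the disjunction (x = 4 OR y = 3):
  • If x = 4: the equation forces y = 1, giving (x, y) = (4, 1), which violates y > x.
  • If y = 3: the equation forces x = 3, giving (y, x) = (3, 3), which violates y > x.
Both branches are infeasible, so the system has no integer solution.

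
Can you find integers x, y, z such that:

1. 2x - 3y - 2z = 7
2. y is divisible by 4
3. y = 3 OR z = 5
No

A contradictory subset is {2x - 3y - 2z = 7, y is divisible by 4}. No integer assignment can satisfy these jointly:

  - 2x - 3y - 2z = 7: is a linear equation tying the variables together
  - y is divisible by 4: restricts y to multiples of 4

Modular obstruction: writing y = 4y', every remaining term of the linear equation is divisible by 2, so the left side is ≡ 0 (mod 2); but the right side 7 ≡ 1 (mod 2). No integers can satisfy it.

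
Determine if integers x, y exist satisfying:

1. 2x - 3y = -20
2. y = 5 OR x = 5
Yes

Take x = 5, y = 10. Substituting into each constraint:
  (1) 2(5) - 3(10) = -20 ✓
  (2) x = 5, target 5 ✓ (second branch holds)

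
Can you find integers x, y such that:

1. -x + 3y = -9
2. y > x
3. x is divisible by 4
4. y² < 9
No

A contradictory subset is {-x + 3y = -9, y > x, y² < 9}. No integer assignment can satisfy these jointly:

  - -x + 3y = -9: is a linear equation tying the variables together
  - y > x: bounds one variable relative to another variable
  - y² < 9: restricts y to |y| ≤ 2

Propagating the comparison: x < y and y ≤ 2 give x ≤ 1. Range argument: with x ∈ [−∞, 1], y ∈ [-2, 2], the left side of the equation is at least -7, but the right side is -9 < -7. No integer solution exists.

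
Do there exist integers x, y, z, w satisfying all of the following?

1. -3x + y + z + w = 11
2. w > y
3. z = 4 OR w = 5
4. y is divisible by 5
Yes

Take x = -2, y = 0, z = 0, w = 5. Substituting into each constraint:
  (1) -3(-2) + 0 + 0 + 5 = 11 ✓
  (2) 5 > 0 ✓
  (3) w = 5, target 5 ✓ (second branch holds)
  (4) 0 = 5 × 0, remainder 0 ✓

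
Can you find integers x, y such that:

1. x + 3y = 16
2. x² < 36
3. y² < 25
Yes

Take x = 4, y = 4. Substituting into each constraint:
  (1) 4 + 3(4) = 16 ✓
  (2) x² = (4)² = 16, and 16 < 36 ✓
  (3) y² = (4)² = 16, and 16 < 25 ✓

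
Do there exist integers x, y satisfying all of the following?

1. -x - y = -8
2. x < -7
Yes

Take x = -8, y = 16. Substituting into each constraint:
  (1) 8 + (-16) = -8 ✓
  (2) -8 < -7 ✓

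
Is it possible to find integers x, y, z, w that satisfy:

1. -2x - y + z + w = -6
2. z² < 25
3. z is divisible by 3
Yes

Take x = 0, y = 6, z = 0, w = 0. Substituting into each constraint:
  (1) -2(0) + (-6) + 0 + 0 = -6 ✓
  (2) z² = (0)² = 0, and 0 < 25 ✓
  (3) 0 = 3 × 0, remainder 0 ✓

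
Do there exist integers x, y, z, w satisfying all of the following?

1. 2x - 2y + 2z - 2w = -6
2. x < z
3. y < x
Yes

Take x = 0, y = -1, z = 1, w = 5. Substituting into each constraint:
  (1) 2(0) - 2(-1) + 2(1) - 2(5) = -6 ✓
  (2) 0 < 1 ✓
  (3) -1 < 0 ✓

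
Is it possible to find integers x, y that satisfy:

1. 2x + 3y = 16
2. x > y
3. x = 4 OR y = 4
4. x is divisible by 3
No

A contradictory subset is {2x + 3y = 16, x > y, x = 4 OR y = 4}. No integer assignment can satisfy these jointly:

  - 2x + 3y = 16: is a linear equation tying the variables together
  - x > y: bounds one variable relative to another variable
  - x = 4 OR y = 4: forces a choice: either x = 4 or y = 4

Split on the disjunction (x = 4 OR y = 4):
  • If x = 4: with x = 4, every remaining term of the linear equation is divisible by 3, so the left side is ≡ 0 (mod 3); but the right side 8 ≡ 2 (mod 3). No integers can satisfy it.
  • If y = 4: the equation forces x = 2, giving (y, x) = (4, 2), which violates x > y.
Both branches are infeasible, so the system has no integer solution.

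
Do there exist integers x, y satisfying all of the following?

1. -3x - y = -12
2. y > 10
Yes

Take x = 0, y = 12. Substituting into each constraint:
  (1) -3(0) + (-12) = -12 ✓
  (2) 12 > 10 ✓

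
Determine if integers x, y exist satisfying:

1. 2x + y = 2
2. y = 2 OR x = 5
Yes

Take x = 5, y = -8. Substituting into each constraint:
  (1) 2(5) + (-8) = 2 ✓
  (2) x = 5, target 5 ✓ (second branch holds)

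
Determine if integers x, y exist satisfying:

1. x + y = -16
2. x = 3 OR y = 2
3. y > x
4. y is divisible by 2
Yes

Take x = -18, y = 2. Substituting into each constraint:
  (1) (-18) + 2 = -16 ✓
  (2) y = 2, target 2 ✓ (second branch holds)
  (3) 2 > -18 ✓
  (4) 2 = 2 × 1, remainder 0 ✓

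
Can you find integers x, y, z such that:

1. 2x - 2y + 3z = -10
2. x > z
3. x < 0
Yes

Take x = -1, y = 1, z = -2. Substituting into each constraint:
  (1) 2(-1) - 2(1) + 3(-2) = -10 ✓
  (2) -1 > -2 ✓
  (3) -1 < 0 ✓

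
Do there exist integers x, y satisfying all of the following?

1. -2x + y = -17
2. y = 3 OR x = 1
Yes

Take x = 1, y = -15. Substituting into each constraint:
  (1) -2(1) + (-15) = -17 ✓
  (2) x = 1, target 1 ✓ (second branch holds)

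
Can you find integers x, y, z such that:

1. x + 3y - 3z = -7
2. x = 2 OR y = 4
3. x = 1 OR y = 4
Yes

Take x = -19, y = 4, z = 0. Substituting into each constraint:
  (1) (-19) + 3(4) - 3(0) = -7 ✓
  (2) y = 4, target 4 ✓ (second branch holds)
  (3) y = 4, target 4 ✓ (second branch holds)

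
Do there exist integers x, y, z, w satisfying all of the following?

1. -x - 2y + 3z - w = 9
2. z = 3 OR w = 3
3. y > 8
Yes

Take x = -22, y = 9, z = 3, w = 4. Substituting into each constraint:
  (1) 22 - 2(9) + 3(3) + (-4) = 9 ✓
  (2) z = 3, target 3 ✓ (first branch holds)
  (3) 9 > 8 ✓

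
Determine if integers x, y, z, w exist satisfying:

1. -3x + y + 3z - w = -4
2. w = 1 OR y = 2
Yes

Take x = 0, y = 2, z = 0, w = 6. Substituting into each constraint:
  (1) -3(0) + 2 + 3(0) + (-6) = -4 ✓
  (2) y = 2, target 2 ✓ (second branch holds)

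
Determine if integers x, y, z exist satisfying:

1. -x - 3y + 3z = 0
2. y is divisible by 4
Yes

Take x = 0, y = 0, z = 0. Substituting into each constraint:
  (1) 0 - 3(0) + 3(0) = 0 ✓
  (2) 0 = 4 × 0, remainder 0 ✓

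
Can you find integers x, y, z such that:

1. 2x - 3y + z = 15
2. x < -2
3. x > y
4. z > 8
Yes

Take x = -3, y = -4, z = 9. Substituting into each constraint:
  (1) 2(-3) - 3(-4) + 9 = 15 ✓
  (2) -3 < -2 ✓
  (3) -3 > -4 ✓
  (4) 9 > 8 ✓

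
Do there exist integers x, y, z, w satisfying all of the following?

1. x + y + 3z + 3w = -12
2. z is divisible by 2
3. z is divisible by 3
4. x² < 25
Yes

Take x = 2, y = -14, z = 0, w = 0. Substituting into each constraint:
  (1) 2 + (-14) + 3(0) + 3(0) = -12 ✓
  (2) 0 = 2 × 0, remainder 0 ✓
  (3) 0 = 3 × 0, remainder 0 ✓
  (4) x² = (2)² = 4, and 4 < 25 ✓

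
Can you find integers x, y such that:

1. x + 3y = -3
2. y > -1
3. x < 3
Yes

Take x = -3, y = 0. Substituting into each constraint:
  (1) (-3) + 3(0) = -3 ✓
  (2) 0 > -1 ✓
  (3) -3 < 3 ✓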